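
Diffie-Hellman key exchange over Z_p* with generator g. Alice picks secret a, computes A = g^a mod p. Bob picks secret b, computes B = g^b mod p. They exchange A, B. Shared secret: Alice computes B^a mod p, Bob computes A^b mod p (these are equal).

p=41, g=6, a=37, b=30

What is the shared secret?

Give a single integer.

A = 6^37 mod 41  (bits of 37 = 100101)
  bit 0 = 1: r = r^2 * 6 mod 41 = 1^2 * 6 = 1*6 = 6
  bit 1 = 0: r = r^2 mod 41 = 6^2 = 36
  bit 2 = 0: r = r^2 mod 41 = 36^2 = 25
  bit 3 = 1: r = r^2 * 6 mod 41 = 25^2 * 6 = 10*6 = 19
  bit 4 = 0: r = r^2 mod 41 = 19^2 = 33
  bit 5 = 1: r = r^2 * 6 mod 41 = 33^2 * 6 = 23*6 = 15
  -> A = 15
B = 6^30 mod 41  (bits of 30 = 11110)
  bit 0 = 1: r = r^2 * 6 mod 41 = 1^2 * 6 = 1*6 = 6
  bit 1 = 1: r = r^2 * 6 mod 41 = 6^2 * 6 = 36*6 = 11
  bit 2 = 1: r = r^2 * 6 mod 41 = 11^2 * 6 = 39*6 = 29
  bit 3 = 1: r = r^2 * 6 mod 41 = 29^2 * 6 = 21*6 = 3
  bit 4 = 0: r = r^2 mod 41 = 3^2 = 9
  -> B = 9
s = B^a = 9^37 mod 41  (bits of 37 = 100101)
  bit 0 = 1: r = r^2 * 9 mod 41 = 1^2 * 9 = 1*9 = 9
  bit 1 = 0: r = r^2 mod 41 = 9^2 = 40
  bit 2 = 0: r = r^2 mod 41 = 40^2 = 1
  bit 3 = 1: r = r^2 * 9 mod 41 = 1^2 * 9 = 1*9 = 9
  bit 4 = 0: r = r^2 mod 41 = 9^2 = 40
  bit 5 = 1: r = r^2 * 9 mod 41 = 40^2 * 9 = 1*9 = 9
  -> s = B^a = 9

Answer: 9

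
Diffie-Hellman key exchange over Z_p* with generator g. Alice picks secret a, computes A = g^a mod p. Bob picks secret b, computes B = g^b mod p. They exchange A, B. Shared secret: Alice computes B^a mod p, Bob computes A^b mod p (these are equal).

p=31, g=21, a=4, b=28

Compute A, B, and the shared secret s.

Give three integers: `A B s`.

A = 21^4 mod 31  (bits of 4 = 100)
  bit 0 = 1: r = r^2 * 21 mod 31 = 1^2 * 21 = 1*21 = 21
  bit 1 = 0: r = r^2 mod 31 = 21^2 = 7
  bit 2 = 0: r = r^2 mod 31 = 7^2 = 18
  -> A = 18
B = 21^28 mod 31  (bits of 28 = 11100)
  bit 0 = 1: r = r^2 * 21 mod 31 = 1^2 * 21 = 1*21 = 21
  bit 1 = 1: r = r^2 * 21 mod 31 = 21^2 * 21 = 7*21 = 23
  bit 2 = 1: r = r^2 * 21 mod 31 = 23^2 * 21 = 2*21 = 11
  bit 3 = 0: r = r^2 mod 31 = 11^2 = 28
  bit 4 = 0: r = r^2 mod 31 = 28^2 = 9
  -> B = 9
s = B^a = 9^4 mod 31  (bits of 4 = 100)
  bit 0 = 1: r = r^2 * 9 mod 31 = 1^2 * 9 = 1*9 = 9
  bit 1 = 0: r = r^2 mod 31 = 9^2 = 19
  bit 2 = 0: r = r^2 mod 31 = 19^2 = 20
  -> s = B^a = 20

Answer: 18 9 20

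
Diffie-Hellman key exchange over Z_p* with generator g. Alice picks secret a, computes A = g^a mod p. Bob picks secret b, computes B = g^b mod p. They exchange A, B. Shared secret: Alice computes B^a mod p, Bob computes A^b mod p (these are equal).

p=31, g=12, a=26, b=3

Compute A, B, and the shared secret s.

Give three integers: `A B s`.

Answer: 10 23 8

Derivation:
A = 12^26 mod 31  (bits of 26 = 11010)
  bit 0 = 1: r = r^2 * 12 mod 31 = 1^2 * 12 = 1*12 = 12
  bit 1 = 1: r = r^2 * 12 mod 31 = 12^2 * 12 = 20*12 = 23
  bit 2 = 0: r = r^2 mod 31 = 23^2 = 2
  bit 3 = 1: r = r^2 * 12 mod 31 = 2^2 * 12 = 4*12 = 17
  bit 4 = 0: r = r^2 mod 31 = 17^2 = 10
  -> A = 10
B = 12^3 mod 31  (bits of 3 = 11)
  bit 0 = 1: r = r^2 * 12 mod 31 = 1^2 * 12 = 1*12 = 12
  bit 1 = 1: r = r^2 * 12 mod 31 = 12^2 * 12 = 20*12 = 23
  -> B = 23
s = B^a = 23^26 mod 31  (bits of 26 = 11010)
  bit 0 = 1: r = r^2 * 23 mod 31 = 1^2 * 23 = 1*23 = 23
  bit 1 = 1: r = r^2 * 23 mod 31 = 23^2 * 23 = 2*23 = 15
  bit 2 = 0: r = r^2 mod 31 = 15^2 = 8
  bit 3 = 1: r = r^2 * 23 mod 31 = 8^2 * 23 = 2*23 = 15
  bit 4 = 0: r = r^2 mod 31 = 15^2 = 8
  -> s = B^a = 8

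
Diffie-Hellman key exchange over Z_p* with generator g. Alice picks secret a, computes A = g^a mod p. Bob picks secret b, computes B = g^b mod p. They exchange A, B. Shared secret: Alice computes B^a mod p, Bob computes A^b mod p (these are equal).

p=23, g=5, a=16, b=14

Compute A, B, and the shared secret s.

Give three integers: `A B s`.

Answer: 3 13 4

Derivation:
A = 5^16 mod 23  (bits of 16 = 10000)
  bit 0 = 1: r = r^2 * 5 mod 23 = 1^2 * 5 = 1*5 = 5
  bit 1 = 0: r = r^2 mod 23 = 5^2 = 2
  bit 2 = 0: r = r^2 mod 23 = 2^2 = 4
  bit 3 = 0: r = r^2 mod 23 = 4^2 = 16
  bit 4 = 0: r = r^2 mod 23 = 16^2 = 3
  -> A = 3
B = 5^14 mod 23  (bits of 14 = 1110)
  bit 0 = 1: r = r^2 * 5 mod 23 = 1^2 * 5 = 1*5 = 5
  bit 1 = 1: r = r^2 * 5 mod 23 = 5^2 * 5 = 2*5 = 10
  bit 2 = 1: r = r^2 * 5 mod 23 = 10^2 * 5 = 8*5 = 17
  bit 3 = 0: r = r^2 mod 23 = 17^2 = 13
  -> B = 13
s = B^a = 13^16 mod 23  (bits of 16 = 10000)
  bit 0 = 1: r = r^2 * 13 mod 23 = 1^2 * 13 = 1*13 = 13
  bit 1 = 0: r = r^2 mod 23 = 13^2 = 8
  bit 2 = 0: r = r^2 mod 23 = 8^2 = 18
  bit 3 = 0: r = r^2 mod 23 = 18^2 = 2
  bit 4 = 0: r = r^2 mod 23 = 2^2 = 4
  -> s = B^a = 4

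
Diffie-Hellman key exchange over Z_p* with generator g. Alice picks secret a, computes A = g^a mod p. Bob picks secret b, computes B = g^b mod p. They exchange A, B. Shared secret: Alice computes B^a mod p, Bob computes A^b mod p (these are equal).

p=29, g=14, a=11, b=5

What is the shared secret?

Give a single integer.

Answer: 27

Derivation:
A = 14^11 mod 29  (bits of 11 = 1011)
  bit 0 = 1: r = r^2 * 14 mod 29 = 1^2 * 14 = 1*14 = 14
  bit 1 = 0: r = r^2 mod 29 = 14^2 = 22
  bit 2 = 1: r = r^2 * 14 mod 29 = 22^2 * 14 = 20*14 = 19
  bit 3 = 1: r = r^2 * 14 mod 29 = 19^2 * 14 = 13*14 = 8
  -> A = 8
B = 14^5 mod 29  (bits of 5 = 101)
  bit 0 = 1: r = r^2 * 14 mod 29 = 1^2 * 14 = 1*14 = 14
  bit 1 = 0: r = r^2 mod 29 = 14^2 = 22
  bit 2 = 1: r = r^2 * 14 mod 29 = 22^2 * 14 = 20*14 = 19
  -> B = 19
s = B^a = 19^11 mod 29  (bits of 11 = 1011)
  bit 0 = 1: r = r^2 * 19 mod 29 = 1^2 * 19 = 1*19 = 19
  bit 1 = 0: r = r^2 mod 29 = 19^2 = 13
  bit 2 = 1: r = r^2 * 19 mod 29 = 13^2 * 19 = 24*19 = 21
  bit 3 = 1: r = r^2 * 19 mod 29 = 21^2 * 19 = 6*19 = 27
  -> s = B^a = 27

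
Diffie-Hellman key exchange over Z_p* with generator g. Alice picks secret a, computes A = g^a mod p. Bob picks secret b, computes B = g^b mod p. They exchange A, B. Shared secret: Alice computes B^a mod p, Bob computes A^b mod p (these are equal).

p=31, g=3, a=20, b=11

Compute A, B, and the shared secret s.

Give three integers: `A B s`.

Answer: 5 13 25

Derivation:
A = 3^20 mod 31  (bits of 20 = 10100)
  bit 0 = 1: r = r^2 * 3 mod 31 = 1^2 * 3 = 1*3 = 3
  bit 1 = 0: r = r^2 mod 31 = 3^2 = 9
  bit 2 = 1: r = r^2 * 3 mod 31 = 9^2 * 3 = 19*3 = 26
  bit 3 = 0: r = r^2 mod 31 = 26^2 = 25
  bit 4 = 0: r = r^2 mod 31 = 25^2 = 5
  -> A = 5
B = 3^11 mod 31  (bits of 11 = 1011)
  bit 0 = 1: r = r^2 * 3 mod 31 = 1^2 * 3 = 1*3 = 3
  bit 1 = 0: r = r^2 mod 31 = 3^2 = 9
  bit 2 = 1: r = r^2 * 3 mod 31 = 9^2 * 3 = 19*3 = 26
  bit 3 = 1: r = r^2 * 3 mod 31 = 26^2 * 3 = 25*3 = 13
  -> B = 13
s = B^a = 13^20 mod 31  (bits of 20 = 10100)
  bit 0 = 1: r = r^2 * 13 mod 31 = 1^2 * 13 = 1*13 = 13
  bit 1 = 0: r = r^2 mod 31 = 13^2 = 14
  bit 2 = 1: r = r^2 * 13 mod 31 = 14^2 * 13 = 10*13 = 6
  bit 3 = 0: r = r^2 mod 31 = 6^2 = 5
  bit 4 = 0: r = r^2 mod 31 = 5^2 = 25
  -> s = B^a = 25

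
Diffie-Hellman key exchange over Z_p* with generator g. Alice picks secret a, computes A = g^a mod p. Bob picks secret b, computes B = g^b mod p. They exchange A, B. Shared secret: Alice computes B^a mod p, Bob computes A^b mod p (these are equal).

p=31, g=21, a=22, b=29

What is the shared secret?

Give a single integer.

A = 21^22 mod 31  (bits of 22 = 10110)
  bit 0 = 1: r = r^2 * 21 mod 31 = 1^2 * 21 = 1*21 = 21
  bit 1 = 0: r = r^2 mod 31 = 21^2 = 7
  bit 2 = 1: r = r^2 * 21 mod 31 = 7^2 * 21 = 18*21 = 6
  bit 3 = 1: r = r^2 * 21 mod 31 = 6^2 * 21 = 5*21 = 12
  bit 4 = 0: r = r^2 mod 31 = 12^2 = 20
  -> A = 20
B = 21^29 mod 31  (bits of 29 = 11101)
  bit 0 = 1: r = r^2 * 21 mod 31 = 1^2 * 21 = 1*21 = 21
  bit 1 = 1: r = r^2 * 21 mod 31 = 21^2 * 21 = 7*21 = 23
  bit 2 = 1: r = r^2 * 21 mod 31 = 23^2 * 21 = 2*21 = 11
  bit 3 = 0: r = r^2 mod 31 = 11^2 = 28
  bit 4 = 1: r = r^2 * 21 mod 31 = 28^2 * 21 = 9*21 = 3
  -> B = 3
s = B^a = 3^22 mod 31  (bits of 22 = 10110)
  bit 0 = 1: r = r^2 * 3 mod 31 = 1^2 * 3 = 1*3 = 3
  bit 1 = 0: r = r^2 mod 31 = 3^2 = 9
  bit 2 = 1: r = r^2 * 3 mod 31 = 9^2 * 3 = 19*3 = 26
  bit 3 = 1: r = r^2 * 3 mod 31 = 26^2 * 3 = 25*3 = 13
  bit 4 = 0: r = r^2 mod 31 = 13^2 = 14
  -> s = B^a = 14

Answer: 14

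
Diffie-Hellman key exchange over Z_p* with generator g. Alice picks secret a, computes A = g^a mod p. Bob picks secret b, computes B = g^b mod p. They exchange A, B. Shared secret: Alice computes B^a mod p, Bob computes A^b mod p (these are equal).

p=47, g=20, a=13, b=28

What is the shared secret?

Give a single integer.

Answer: 4

Derivation:
A = 20^13 mod 47  (bits of 13 = 1101)
  bit 0 = 1: r = r^2 * 20 mod 47 = 1^2 * 20 = 1*20 = 20
  bit 1 = 1: r = r^2 * 20 mod 47 = 20^2 * 20 = 24*20 = 10
  bit 2 = 0: r = r^2 mod 47 = 10^2 = 6
  bit 3 = 1: r = r^2 * 20 mod 47 = 6^2 * 20 = 36*20 = 15
  -> A = 15
B = 20^28 mod 47  (bits of 28 = 11100)
  bit 0 = 1: r = r^2 * 20 mod 47 = 1^2 * 20 = 1*20 = 20
  bit 1 = 1: r = r^2 * 20 mod 47 = 20^2 * 20 = 24*20 = 10
  bit 2 = 1: r = r^2 * 20 mod 47 = 10^2 * 20 = 6*20 = 26
  bit 3 = 0: r = r^2 mod 47 = 26^2 = 18
  bit 4 = 0: r = r^2 mod 47 = 18^2 = 42
  -> B = 42
s = B^a = 42^13 mod 47  (bits of 13 = 1101)
  bit 0 = 1: r = r^2 * 42 mod 47 = 1^2 * 42 = 1*42 = 42
  bit 1 = 1: r = r^2 * 42 mod 47 = 42^2 * 42 = 25*42 = 16
  bit 2 = 0: r = r^2 mod 47 = 16^2 = 21
  bit 3 = 1: r = r^2 * 42 mod 47 = 21^2 * 42 = 18*42 = 4
  -> s = B^a = 4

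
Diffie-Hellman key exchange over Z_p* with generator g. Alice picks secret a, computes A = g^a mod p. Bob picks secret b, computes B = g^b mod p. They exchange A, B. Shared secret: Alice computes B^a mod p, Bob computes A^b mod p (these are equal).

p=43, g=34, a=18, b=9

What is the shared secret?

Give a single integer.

A = 34^18 mod 43  (bits of 18 = 10010)
  bit 0 = 1: r = r^2 * 34 mod 43 = 1^2 * 34 = 1*34 = 34
  bit 1 = 0: r = r^2 mod 43 = 34^2 = 38
  bit 2 = 0: r = r^2 mod 43 = 38^2 = 25
  bit 3 = 1: r = r^2 * 34 mod 43 = 25^2 * 34 = 23*34 = 8
  bit 4 = 0: r = r^2 mod 43 = 8^2 = 21
  -> A = 21
B = 34^9 mod 43  (bits of 9 = 1001)
  bit 0 = 1: r = r^2 * 34 mod 43 = 1^2 * 34 = 1*34 = 34
  bit 1 = 0: r = r^2 mod 43 = 34^2 = 38
  bit 2 = 0: r = r^2 mod 43 = 38^2 = 25
  bit 3 = 1: r = r^2 * 34 mod 43 = 25^2 * 34 = 23*34 = 8
  -> B = 8
s = B^a = 8^18 mod 43  (bits of 18 = 10010)
  bit 0 = 1: r = r^2 * 8 mod 43 = 1^2 * 8 = 1*8 = 8
  bit 1 = 0: r = r^2 mod 43 = 8^2 = 21
  bit 2 = 0: r = r^2 mod 43 = 21^2 = 11
  bit 3 = 1: r = r^2 * 8 mod 43 = 11^2 * 8 = 35*8 = 22
  bit 4 = 0: r = r^2 mod 43 = 22^2 = 11
  -> s = B^a = 11

Answer: 11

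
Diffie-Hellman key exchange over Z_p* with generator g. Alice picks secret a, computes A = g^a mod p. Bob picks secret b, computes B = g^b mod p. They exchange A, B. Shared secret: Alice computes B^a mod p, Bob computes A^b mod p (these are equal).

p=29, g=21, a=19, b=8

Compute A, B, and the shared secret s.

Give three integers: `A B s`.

Answer: 27 20 24

Derivation:
A = 21^19 mod 29  (bits of 19 = 10011)
  bit 0 = 1: r = r^2 * 21 mod 29 = 1^2 * 21 = 1*21 = 21
  bit 1 = 0: r = r^2 mod 29 = 21^2 = 6
  bit 2 = 0: r = r^2 mod 29 = 6^2 = 7
  bit 3 = 1: r = r^2 * 21 mod 29 = 7^2 * 21 = 20*21 = 14
  bit 4 = 1: r = r^2 * 21 mod 29 = 14^2 * 21 = 22*21 = 27
  -> A = 27
B = 21^8 mod 29  (bits of 8 = 1000)
  bit 0 = 1: r = r^2 * 21 mod 29 = 1^2 * 21 = 1*21 = 21
  bit 1 = 0: r = r^2 mod 29 = 21^2 = 6
  bit 2 = 0: r = r^2 mod 29 = 6^2 = 7
  bit 3 = 0: r = r^2 mod 29 = 7^2 = 20
  -> B = 20
s = B^a = 20^19 mod 29  (bits of 19 = 10011)
  bit 0 = 1: r = r^2 * 20 mod 29 = 1^2 * 20 = 1*20 = 20
  bit 1 = 0: r = r^2 mod 29 = 20^2 = 23
  bit 2 = 0: r = r^2 mod 29 = 23^2 = 7
  bit 3 = 1: r = r^2 * 20 mod 29 = 7^2 * 20 = 20*20 = 23
  bit 4 = 1: r = r^2 * 20 mod 29 = 23^2 * 20 = 7*20 = 24
  -> s = B^a = 24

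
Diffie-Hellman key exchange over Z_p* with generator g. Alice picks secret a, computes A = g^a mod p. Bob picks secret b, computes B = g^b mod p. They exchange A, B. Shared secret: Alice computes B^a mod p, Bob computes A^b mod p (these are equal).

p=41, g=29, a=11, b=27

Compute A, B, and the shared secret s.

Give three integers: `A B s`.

A = 29^11 mod 41  (bits of 11 = 1011)
  bit 0 = 1: r = r^2 * 29 mod 41 = 1^2 * 29 = 1*29 = 29
  bit 1 = 0: r = r^2 mod 41 = 29^2 = 21
  bit 2 = 1: r = r^2 * 29 mod 41 = 21^2 * 29 = 31*29 = 38
  bit 3 = 1: r = r^2 * 29 mod 41 = 38^2 * 29 = 9*29 = 15
  -> A = 15
B = 29^27 mod 41  (bits of 27 = 11011)
  bit 0 = 1: r = r^2 * 29 mod 41 = 1^2 * 29 = 1*29 = 29
  bit 1 = 1: r = r^2 * 29 mod 41 = 29^2 * 29 = 21*29 = 35
  bit 2 = 0: r = r^2 mod 41 = 35^2 = 36
  bit 3 = 1: r = r^2 * 29 mod 41 = 36^2 * 29 = 25*29 = 28
  bit 4 = 1: r = r^2 * 29 mod 41 = 28^2 * 29 = 5*29 = 22
  -> B = 22
s = B^a = 22^11 mod 41  (bits of 11 = 1011)
  bit 0 = 1: r = r^2 * 22 mod 41 = 1^2 * 22 = 1*22 = 22
  bit 1 = 0: r = r^2 mod 41 = 22^2 = 33
  bit 2 = 1: r = r^2 * 22 mod 41 = 33^2 * 22 = 23*22 = 14
  bit 3 = 1: r = r^2 * 22 mod 41 = 14^2 * 22 = 32*22 = 7
  -> s = B^a = 7

Answer: 15 22 7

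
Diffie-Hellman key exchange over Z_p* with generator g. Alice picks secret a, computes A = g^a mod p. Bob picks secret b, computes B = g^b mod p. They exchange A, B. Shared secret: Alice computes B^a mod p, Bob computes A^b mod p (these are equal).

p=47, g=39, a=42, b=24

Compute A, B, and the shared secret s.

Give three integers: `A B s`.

Answer: 27 8 27

Derivation:
A = 39^42 mod 47  (bits of 42 = 101010)
  bit 0 = 1: r = r^2 * 39 mod 47 = 1^2 * 39 = 1*39 = 39
  bit 1 = 0: r = r^2 mod 47 = 39^2 = 17
  bit 2 = 1: r = r^2 * 39 mod 47 = 17^2 * 39 = 7*39 = 38
  bit 3 = 0: r = r^2 mod 47 = 38^2 = 34
  bit 4 = 1: r = r^2 * 39 mod 47 = 34^2 * 39 = 28*39 = 11
  bit 5 = 0: r = r^2 mod 47 = 11^2 = 27
  -> A = 27
B = 39^24 mod 47  (bits of 24 = 11000)
  bit 0 = 1: r = r^2 * 39 mod 47 = 1^2 * 39 = 1*39 = 39
  bit 1 = 1: r = r^2 * 39 mod 47 = 39^2 * 39 = 17*39 = 5
  bit 2 = 0: r = r^2 mod 47 = 5^2 = 25
  bit 3 = 0: r = r^2 mod 47 = 25^2 = 14
  bit 4 = 0: r = r^2 mod 47 = 14^2 = 8
  -> B = 8
s = B^a = 8^42 mod 47  (bits of 42 = 101010)
  bit 0 = 1: r = r^2 * 8 mod 47 = 1^2 * 8 = 1*8 = 8
  bit 1 = 0: r = r^2 mod 47 = 8^2 = 17
  bit 2 = 1: r = r^2 * 8 mod 47 = 17^2 * 8 = 7*8 = 9
  bit 3 = 0: r = r^2 mod 47 = 9^2 = 34
  bit 4 = 1: r = r^2 * 8 mod 47 = 34^2 * 8 = 28*8 = 36
  bit 5 = 0: r = r^2 mod 47 = 36^2 = 27
  -> s = B^a = 27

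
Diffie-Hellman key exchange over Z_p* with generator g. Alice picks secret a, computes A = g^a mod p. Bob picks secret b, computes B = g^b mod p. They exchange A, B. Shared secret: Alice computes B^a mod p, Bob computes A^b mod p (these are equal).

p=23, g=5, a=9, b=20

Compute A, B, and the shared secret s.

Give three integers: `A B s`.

Answer: 11 12 4

Derivation:
A = 5^9 mod 23  (bits of 9 = 1001)
  bit 0 = 1: r = r^2 * 5 mod 23 = 1^2 * 5 = 1*5 = 5
  bit 1 = 0: r = r^2 mod 23 = 5^2 = 2
  bit 2 = 0: r = r^2 mod 23 = 2^2 = 4
  bit 3 = 1: r = r^2 * 5 mod 23 = 4^2 * 5 = 16*5 = 11
  -> A = 11
B = 5^20 mod 23  (bits of 20 = 10100)
  bit 0 = 1: r = r^2 * 5 mod 23 = 1^2 * 5 = 1*5 = 5
  bit 1 = 0: r = r^2 mod 23 = 5^2 = 2
  bit 2 = 1: r = r^2 * 5 mod 23 = 2^2 * 5 = 4*5 = 20
  bit 3 = 0: r = r^2 mod 23 = 20^2 = 9
  bit 4 = 0: r = r^2 mod 23 = 9^2 = 12
  -> B = 12
s = B^a = 12^9 mod 23  (bits of 9 = 1001)
  bit 0 = 1: r = r^2 * 12 mod 23 = 1^2 * 12 = 1*12 = 12
  bit 1 = 0: r = r^2 mod 23 = 12^2 = 6
  bit 2 = 0: r = r^2 mod 23 = 6^2 = 13
  bit 3 = 1: r = r^2 * 12 mod 23 = 13^2 * 12 = 8*12 = 4
  -> s = B^a = 4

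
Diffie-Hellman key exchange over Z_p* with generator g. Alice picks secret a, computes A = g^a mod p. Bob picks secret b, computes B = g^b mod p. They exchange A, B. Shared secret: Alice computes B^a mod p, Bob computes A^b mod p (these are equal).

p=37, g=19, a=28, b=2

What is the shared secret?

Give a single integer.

A = 19^28 mod 37  (bits of 28 = 11100)
  bit 0 = 1: r = r^2 * 19 mod 37 = 1^2 * 19 = 1*19 = 19
  bit 1 = 1: r = r^2 * 19 mod 37 = 19^2 * 19 = 28*19 = 14
  bit 2 = 1: r = r^2 * 19 mod 37 = 14^2 * 19 = 11*19 = 24
  bit 3 = 0: r = r^2 mod 37 = 24^2 = 21
  bit 4 = 0: r = r^2 mod 37 = 21^2 = 34
  -> A = 34
B = 19^2 mod 37  (bits of 2 = 10)
  bit 0 = 1: r = r^2 * 19 mod 37 = 1^2 * 19 = 1*19 = 19
  bit 1 = 0: r = r^2 mod 37 = 19^2 = 28
  -> B = 28
s = B^a = 28^28 mod 37  (bits of 28 = 11100)
  bit 0 = 1: r = r^2 * 28 mod 37 = 1^2 * 28 = 1*28 = 28
  bit 1 = 1: r = r^2 * 28 mod 37 = 28^2 * 28 = 7*28 = 11
  bit 2 = 1: r = r^2 * 28 mod 37 = 11^2 * 28 = 10*28 = 21
  bit 3 = 0: r = r^2 mod 37 = 21^2 = 34
  bit 4 = 0: r = r^2 mod 37 = 34^2 = 9
  -> s = B^a = 9

Answer: 9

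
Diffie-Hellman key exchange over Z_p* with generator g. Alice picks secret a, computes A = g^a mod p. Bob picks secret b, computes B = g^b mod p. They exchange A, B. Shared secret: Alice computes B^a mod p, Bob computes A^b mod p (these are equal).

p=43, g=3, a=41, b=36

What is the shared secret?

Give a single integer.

A = 3^41 mod 43  (bits of 41 = 101001)
  bit 0 = 1: r = r^2 * 3 mod 43 = 1^2 * 3 = 1*3 = 3
  bit 1 = 0: r = r^2 mod 43 = 3^2 = 9
  bit 2 = 1: r = r^2 * 3 mod 43 = 9^2 * 3 = 38*3 = 28
  bit 3 = 0: r = r^2 mod 43 = 28^2 = 10
  bit 4 = 0: r = r^2 mod 43 = 10^2 = 14
  bit 5 = 1: r = r^2 * 3 mod 43 = 14^2 * 3 = 24*3 = 29
  -> A = 29
B = 3^36 mod 43  (bits of 36 = 100100)
  bit 0 = 1: r = r^2 * 3 mod 43 = 1^2 * 3 = 1*3 = 3
  bit 1 = 0: r = r^2 mod 43 = 3^2 = 9
  bit 2 = 0: r = r^2 mod 43 = 9^2 = 38
  bit 3 = 1: r = r^2 * 3 mod 43 = 38^2 * 3 = 25*3 = 32
  bit 4 = 0: r = r^2 mod 43 = 32^2 = 35
  bit 5 = 0: r = r^2 mod 43 = 35^2 = 21
  -> B = 21
s = B^a = 21^41 mod 43  (bits of 41 = 101001)
  bit 0 = 1: r = r^2 * 21 mod 43 = 1^2 * 21 = 1*21 = 21
  bit 1 = 0: r = r^2 mod 43 = 21^2 = 11
  bit 2 = 1: r = r^2 * 21 mod 43 = 11^2 * 21 = 35*21 = 4
  bit 3 = 0: r = r^2 mod 43 = 4^2 = 16
  bit 4 = 0: r = r^2 mod 43 = 16^2 = 41
  bit 5 = 1: r = r^2 * 21 mod 43 = 41^2 * 21 = 4*21 = 41
  -> s = B^a = 41

Answer: 41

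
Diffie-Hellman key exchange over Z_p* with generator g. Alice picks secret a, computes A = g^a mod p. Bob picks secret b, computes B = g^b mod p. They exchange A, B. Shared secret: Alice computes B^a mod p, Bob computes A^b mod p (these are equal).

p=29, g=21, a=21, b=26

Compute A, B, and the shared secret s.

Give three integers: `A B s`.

A = 21^21 mod 29  (bits of 21 = 10101)
  bit 0 = 1: r = r^2 * 21 mod 29 = 1^2 * 21 = 1*21 = 21
  bit 1 = 0: r = r^2 mod 29 = 21^2 = 6
  bit 2 = 1: r = r^2 * 21 mod 29 = 6^2 * 21 = 7*21 = 2
  bit 3 = 0: r = r^2 mod 29 = 2^2 = 4
  bit 4 = 1: r = r^2 * 21 mod 29 = 4^2 * 21 = 16*21 = 17
  -> A = 17
B = 21^26 mod 29  (bits of 26 = 11010)
  bit 0 = 1: r = r^2 * 21 mod 29 = 1^2 * 21 = 1*21 = 21
  bit 1 = 1: r = r^2 * 21 mod 29 = 21^2 * 21 = 6*21 = 10
  bit 2 = 0: r = r^2 mod 29 = 10^2 = 13
  bit 3 = 1: r = r^2 * 21 mod 29 = 13^2 * 21 = 24*21 = 11
  bit 4 = 0: r = r^2 mod 29 = 11^2 = 5
  -> B = 5
s = B^a = 5^21 mod 29  (bits of 21 = 10101)
  bit 0 = 1: r = r^2 * 5 mod 29 = 1^2 * 5 = 1*5 = 5
  bit 1 = 0: r = r^2 mod 29 = 5^2 = 25
  bit 2 = 1: r = r^2 * 5 mod 29 = 25^2 * 5 = 16*5 = 22
  bit 3 = 0: r = r^2 mod 29 = 22^2 = 20
  bit 4 = 1: r = r^2 * 5 mod 29 = 20^2 * 5 = 23*5 = 28
  -> s = B^a = 28

Answer: 17 5 28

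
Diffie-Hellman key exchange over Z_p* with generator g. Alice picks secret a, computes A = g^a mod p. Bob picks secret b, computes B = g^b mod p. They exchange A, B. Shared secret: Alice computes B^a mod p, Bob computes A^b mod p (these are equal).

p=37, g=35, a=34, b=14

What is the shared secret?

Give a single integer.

A = 35^34 mod 37  (bits of 34 = 100010)
  bit 0 = 1: r = r^2 * 35 mod 37 = 1^2 * 35 = 1*35 = 35
  bit 1 = 0: r = r^2 mod 37 = 35^2 = 4
  bit 2 = 0: r = r^2 mod 37 = 4^2 = 16
  bit 3 = 0: r = r^2 mod 37 = 16^2 = 34
  bit 4 = 1: r = r^2 * 35 mod 37 = 34^2 * 35 = 9*35 = 19
  bit 5 = 0: r = r^2 mod 37 = 19^2 = 28
  -> A = 28
B = 35^14 mod 37  (bits of 14 = 1110)
  bit 0 = 1: r = r^2 * 35 mod 37 = 1^2 * 35 = 1*35 = 35
  bit 1 = 1: r = r^2 * 35 mod 37 = 35^2 * 35 = 4*35 = 29
  bit 2 = 1: r = r^2 * 35 mod 37 = 29^2 * 35 = 27*35 = 20
  bit 3 = 0: r = r^2 mod 37 = 20^2 = 30
  -> B = 30
s = B^a = 30^34 mod 37  (bits of 34 = 100010)
  bit 0 = 1: r = r^2 * 30 mod 37 = 1^2 * 30 = 1*30 = 30
  bit 1 = 0: r = r^2 mod 37 = 30^2 = 12
  bit 2 = 0: r = r^2 mod 37 = 12^2 = 33
  bit 3 = 0: r = r^2 mod 37 = 33^2 = 16
  bit 4 = 1: r = r^2 * 30 mod 37 = 16^2 * 30 = 34*30 = 21
  bit 5 = 0: r = r^2 mod 37 = 21^2 = 34
  -> s = B^a = 34

Answer: 34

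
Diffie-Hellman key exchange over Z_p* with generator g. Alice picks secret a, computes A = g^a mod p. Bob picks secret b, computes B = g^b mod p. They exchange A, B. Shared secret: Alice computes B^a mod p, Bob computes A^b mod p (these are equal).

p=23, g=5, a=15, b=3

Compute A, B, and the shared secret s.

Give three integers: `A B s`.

Answer: 19 10 5

Derivation:
A = 5^15 mod 23  (bits of 15 = 1111)
  bit 0 = 1: r = r^2 * 5 mod 23 = 1^2 * 5 = 1*5 = 5
  bit 1 = 1: r = r^2 * 5 mod 23 = 5^2 * 5 = 2*5 = 10
  bit 2 = 1: r = r^2 * 5 mod 23 = 10^2 * 5 = 8*5 = 17
  bit 3 = 1: r = r^2 * 5 mod 23 = 17^2 * 5 = 13*5 = 19
  -> A = 19
B = 5^3 mod 23  (bits of 3 = 11)
  bit 0 = 1: r = r^2 * 5 mod 23 = 1^2 * 5 = 1*5 = 5
  bit 1 = 1: r = r^2 * 5 mod 23 = 5^2 * 5 = 2*5 = 10
  -> B = 10
s = B^a = 10^15 mod 23  (bits of 15 = 1111)
  bit 0 = 1: r = r^2 * 10 mod 23 = 1^2 * 10 = 1*10 = 10
  bit 1 = 1: r = r^2 * 10 mod 23 = 10^2 * 10 = 8*10 = 11
  bit 2 = 1: r = r^2 * 10 mod 23 = 11^2 * 10 = 6*10 = 14
  bit 3 = 1: r = r^2 * 10 mod 23 = 14^2 * 10 = 12*10 = 5
  -> s = B^a = 5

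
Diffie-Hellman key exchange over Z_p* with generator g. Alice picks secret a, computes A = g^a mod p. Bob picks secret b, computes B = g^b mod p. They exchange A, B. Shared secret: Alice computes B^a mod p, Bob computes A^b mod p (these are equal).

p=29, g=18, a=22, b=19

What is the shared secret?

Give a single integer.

Answer: 6

Derivation:
A = 18^22 mod 29  (bits of 22 = 10110)
  bit 0 = 1: r = r^2 * 18 mod 29 = 1^2 * 18 = 1*18 = 18
  bit 1 = 0: r = r^2 mod 29 = 18^2 = 5
  bit 2 = 1: r = r^2 * 18 mod 29 = 5^2 * 18 = 25*18 = 15
  bit 3 = 1: r = r^2 * 18 mod 29 = 15^2 * 18 = 22*18 = 19
  bit 4 = 0: r = r^2 mod 29 = 19^2 = 13
  -> A = 13
B = 18^19 mod 29  (bits of 19 = 10011)
  bit 0 = 1: r = r^2 * 18 mod 29 = 1^2 * 18 = 1*18 = 18
  bit 1 = 0: r = r^2 mod 29 = 18^2 = 5
  bit 2 = 0: r = r^2 mod 29 = 5^2 = 25
  bit 3 = 1: r = r^2 * 18 mod 29 = 25^2 * 18 = 16*18 = 27
  bit 4 = 1: r = r^2 * 18 mod 29 = 27^2 * 18 = 4*18 = 14
  -> B = 14
s = B^a = 14^22 mod 29  (bits of 22 = 10110)
  bit 0 = 1: r = r^2 * 14 mod 29 = 1^2 * 14 = 1*14 = 14
  bit 1 = 0: r = r^2 mod 29 = 14^2 = 22
  bit 2 = 1: r = r^2 * 14 mod 29 = 22^2 * 14 = 20*14 = 19
  bit 3 = 1: r = r^2 * 14 mod 29 = 19^2 * 14 = 13*14 = 8
  bit 4 = 0: r = r^2 mod 29 = 8^2 = 6
  -> s = B^a = 6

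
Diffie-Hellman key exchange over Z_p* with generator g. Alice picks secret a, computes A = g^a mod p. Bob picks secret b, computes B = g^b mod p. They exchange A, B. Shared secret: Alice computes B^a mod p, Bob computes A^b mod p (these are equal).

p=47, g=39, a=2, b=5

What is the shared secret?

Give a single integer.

A = 39^2 mod 47  (bits of 2 = 10)
  bit 0 = 1: r = r^2 * 39 mod 47 = 1^2 * 39 = 1*39 = 39
  bit 1 = 0: r = r^2 mod 47 = 39^2 = 17
  -> A = 17
B = 39^5 mod 47  (bits of 5 = 101)
  bit 0 = 1: r = r^2 * 39 mod 47 = 1^2 * 39 = 1*39 = 39
  bit 1 = 0: r = r^2 mod 47 = 39^2 = 17
  bit 2 = 1: r = r^2 * 39 mod 47 = 17^2 * 39 = 7*39 = 38
  -> B = 38
s = B^a = 38^2 mod 47  (bits of 2 = 10)
  bit 0 = 1: r = r^2 * 38 mod 47 = 1^2 * 38 = 1*38 = 38
  bit 1 = 0: r = r^2 mod 47 = 38^2 = 34
  -> s = B^a = 34

Answer: 34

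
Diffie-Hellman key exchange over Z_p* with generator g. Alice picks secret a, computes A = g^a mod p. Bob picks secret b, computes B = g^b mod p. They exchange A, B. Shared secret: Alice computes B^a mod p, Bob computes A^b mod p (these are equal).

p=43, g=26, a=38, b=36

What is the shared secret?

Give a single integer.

Answer: 11

Derivation:
A = 26^38 mod 43  (bits of 38 = 100110)
  bit 0 = 1: r = r^2 * 26 mod 43 = 1^2 * 26 = 1*26 = 26
  bit 1 = 0: r = r^2 mod 43 = 26^2 = 31
  bit 2 = 0: r = r^2 mod 43 = 31^2 = 15
  bit 3 = 1: r = r^2 * 26 mod 43 = 15^2 * 26 = 10*26 = 2
  bit 4 = 1: r = r^2 * 26 mod 43 = 2^2 * 26 = 4*26 = 18
  bit 5 = 0: r = r^2 mod 43 = 18^2 = 23
  -> A = 23
B = 26^36 mod 43  (bits of 36 = 100100)
  bit 0 = 1: r = r^2 * 26 mod 43 = 1^2 * 26 = 1*26 = 26
  bit 1 = 0: r = r^2 mod 43 = 26^2 = 31
  bit 2 = 0: r = r^2 mod 43 = 31^2 = 15
  bit 3 = 1: r = r^2 * 26 mod 43 = 15^2 * 26 = 10*26 = 2
  bit 4 = 0: r = r^2 mod 43 = 2^2 = 4
  bit 5 = 0: r = r^2 mod 43 = 4^2 = 16
  -> B = 16
s = B^a = 16^38 mod 43  (bits of 38 = 100110)
  bit 0 = 1: r = r^2 * 16 mod 43 = 1^2 * 16 = 1*16 = 16
  bit 1 = 0: r = r^2 mod 43 = 16^2 = 41
  bit 2 = 0: r = r^2 mod 43 = 41^2 = 4
  bit 3 = 1: r = r^2 * 16 mod 43 = 4^2 * 16 = 16*16 = 41
  bit 4 = 1: r = r^2 * 16 mod 43 = 41^2 * 16 = 4*16 = 21
  bit 5 = 0: r = r^2 mod 43 = 21^2 = 11
  -> s = B^a = 11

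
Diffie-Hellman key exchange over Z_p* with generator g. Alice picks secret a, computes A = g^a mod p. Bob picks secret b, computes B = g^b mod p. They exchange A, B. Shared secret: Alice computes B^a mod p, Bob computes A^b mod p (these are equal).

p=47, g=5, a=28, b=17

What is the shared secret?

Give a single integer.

A = 5^28 mod 47  (bits of 28 = 11100)
  bit 0 = 1: r = r^2 * 5 mod 47 = 1^2 * 5 = 1*5 = 5
  bit 1 = 1: r = r^2 * 5 mod 47 = 5^2 * 5 = 25*5 = 31
  bit 2 = 1: r = r^2 * 5 mod 47 = 31^2 * 5 = 21*5 = 11
  bit 3 = 0: r = r^2 mod 47 = 11^2 = 27
  bit 4 = 0: r = r^2 mod 47 = 27^2 = 24
  -> A = 24
B = 5^17 mod 47  (bits of 17 = 10001)
  bit 0 = 1: r = r^2 * 5 mod 47 = 1^2 * 5 = 1*5 = 5
  bit 1 = 0: r = r^2 mod 47 = 5^2 = 25
  bit 2 = 0: r = r^2 mod 47 = 25^2 = 14
  bit 3 = 0: r = r^2 mod 47 = 14^2 = 8
  bit 4 = 1: r = r^2 * 5 mod 47 = 8^2 * 5 = 17*5 = 38
  -> B = 38
s = B^a = 38^28 mod 47  (bits of 28 = 11100)
  bit 0 = 1: r = r^2 * 38 mod 47 = 1^2 * 38 = 1*38 = 38
  bit 1 = 1: r = r^2 * 38 mod 47 = 38^2 * 38 = 34*38 = 23
  bit 2 = 1: r = r^2 * 38 mod 47 = 23^2 * 38 = 12*38 = 33
  bit 3 = 0: r = r^2 mod 47 = 33^2 = 8
  bit 4 = 0: r = r^2 mod 47 = 8^2 = 17
  -> s = B^a = 17

Answer: 17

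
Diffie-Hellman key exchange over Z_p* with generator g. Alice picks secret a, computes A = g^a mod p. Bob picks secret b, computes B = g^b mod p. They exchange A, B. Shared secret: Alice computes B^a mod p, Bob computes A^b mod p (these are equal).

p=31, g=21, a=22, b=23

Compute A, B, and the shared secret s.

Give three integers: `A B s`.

A = 21^22 mod 31  (bits of 22 = 10110)
  bit 0 = 1: r = r^2 * 21 mod 31 = 1^2 * 21 = 1*21 = 21
  bit 1 = 0: r = r^2 mod 31 = 21^2 = 7
  bit 2 = 1: r = r^2 * 21 mod 31 = 7^2 * 21 = 18*21 = 6
  bit 3 = 1: r = r^2 * 21 mod 31 = 6^2 * 21 = 5*21 = 12
  bit 4 = 0: r = r^2 mod 31 = 12^2 = 20
  -> A = 20
B = 21^23 mod 31  (bits of 23 = 10111)
  bit 0 = 1: r = r^2 * 21 mod 31 = 1^2 * 21 = 1*21 = 21
  bit 1 = 0: r = r^2 mod 31 = 21^2 = 7
  bit 2 = 1: r = r^2 * 21 mod 31 = 7^2 * 21 = 18*21 = 6
  bit 3 = 1: r = r^2 * 21 mod 31 = 6^2 * 21 = 5*21 = 12
  bit 4 = 1: r = r^2 * 21 mod 31 = 12^2 * 21 = 20*21 = 17
  -> B = 17
s = B^a = 17^22 mod 31  (bits of 22 = 10110)
  bit 0 = 1: r = r^2 * 17 mod 31 = 1^2 * 17 = 1*17 = 17
  bit 1 = 0: r = r^2 mod 31 = 17^2 = 10
  bit 2 = 1: r = r^2 * 17 mod 31 = 10^2 * 17 = 7*17 = 26
  bit 3 = 1: r = r^2 * 17 mod 31 = 26^2 * 17 = 25*17 = 22
  bit 4 = 0: r = r^2 mod 31 = 22^2 = 19
  -> s = B^a = 19

Answer: 20 17 19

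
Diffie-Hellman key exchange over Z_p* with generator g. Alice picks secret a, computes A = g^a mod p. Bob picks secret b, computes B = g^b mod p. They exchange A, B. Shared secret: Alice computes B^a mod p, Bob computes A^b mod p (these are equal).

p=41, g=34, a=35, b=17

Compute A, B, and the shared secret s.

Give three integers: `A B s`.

Answer: 14 11 14

Derivation:
A = 34^35 mod 41  (bits of 35 = 100011)
  bit 0 = 1: r = r^2 * 34 mod 41 = 1^2 * 34 = 1*34 = 34
  bit 1 = 0: r = r^2 mod 41 = 34^2 = 8
  bit 2 = 0: r = r^2 mod 41 = 8^2 = 23
  bit 3 = 0: r = r^2 mod 41 = 23^2 = 37
  bit 4 = 1: r = r^2 * 34 mod 41 = 37^2 * 34 = 16*34 = 11
  bit 5 = 1: r = r^2 * 34 mod 41 = 11^2 * 34 = 39*34 = 14
  -> A = 14
B = 34^17 mod 41  (bits of 17 = 10001)
  bit 0 = 1: r = r^2 * 34 mod 41 = 1^2 * 34 = 1*34 = 34
  bit 1 = 0: r = r^2 mod 41 = 34^2 = 8
  bit 2 = 0: r = r^2 mod 41 = 8^2 = 23
  bit 3 = 0: r = r^2 mod 41 = 23^2 = 37
  bit 4 = 1: r = r^2 * 34 mod 41 = 37^2 * 34 = 16*34 = 11
  -> B = 11
s = B^a = 11^35 mod 41  (bits of 35 = 100011)
  bit 0 = 1: r = r^2 * 11 mod 41 = 1^2 * 11 = 1*11 = 11
  bit 1 = 0: r = r^2 mod 41 = 11^2 = 39
  bit 2 = 0: r = r^2 mod 41 = 39^2 = 4
  bit 3 = 0: r = r^2 mod 41 = 4^2 = 16
  bit 4 = 1: r = r^2 * 11 mod 41 = 16^2 * 11 = 10*11 = 28
  bit 5 = 1: r = r^2 * 11 mod 41 = 28^2 * 11 = 5*11 = 14
  -> s = B^a = 14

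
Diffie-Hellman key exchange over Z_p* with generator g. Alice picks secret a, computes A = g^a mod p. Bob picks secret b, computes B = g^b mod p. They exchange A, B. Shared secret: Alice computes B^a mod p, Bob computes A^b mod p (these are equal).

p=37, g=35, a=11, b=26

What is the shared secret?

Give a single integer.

A = 35^11 mod 37  (bits of 11 = 1011)
  bit 0 = 1: r = r^2 * 35 mod 37 = 1^2 * 35 = 1*35 = 35
  bit 1 = 0: r = r^2 mod 37 = 35^2 = 4
  bit 2 = 1: r = r^2 * 35 mod 37 = 4^2 * 35 = 16*35 = 5
  bit 3 = 1: r = r^2 * 35 mod 37 = 5^2 * 35 = 25*35 = 24
  -> A = 24
B = 35^26 mod 37  (bits of 26 = 11010)
  bit 0 = 1: r = r^2 * 35 mod 37 = 1^2 * 35 = 1*35 = 35
  bit 1 = 1: r = r^2 * 35 mod 37 = 35^2 * 35 = 4*35 = 29
  bit 2 = 0: r = r^2 mod 37 = 29^2 = 27
  bit 3 = 1: r = r^2 * 35 mod 37 = 27^2 * 35 = 26*35 = 22
  bit 4 = 0: r = r^2 mod 37 = 22^2 = 3
  -> B = 3
s = B^a = 3^11 mod 37  (bits of 11 = 1011)
  bit 0 = 1: r = r^2 * 3 mod 37 = 1^2 * 3 = 1*3 = 3
  bit 1 = 0: r = r^2 mod 37 = 3^2 = 9
  bit 2 = 1: r = r^2 * 3 mod 37 = 9^2 * 3 = 7*3 = 21
  bit 3 = 1: r = r^2 * 3 mod 37 = 21^2 * 3 = 34*3 = 28
  -> s = B^a = 28

Answer: 28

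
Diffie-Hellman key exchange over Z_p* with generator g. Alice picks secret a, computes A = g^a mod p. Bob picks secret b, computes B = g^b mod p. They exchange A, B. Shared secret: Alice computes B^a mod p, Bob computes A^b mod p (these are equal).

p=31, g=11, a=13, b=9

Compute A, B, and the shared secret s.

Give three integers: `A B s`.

A = 11^13 mod 31  (bits of 13 = 1101)
  bit 0 = 1: r = r^2 * 11 mod 31 = 1^2 * 11 = 1*11 = 11
  bit 1 = 1: r = r^2 * 11 mod 31 = 11^2 * 11 = 28*11 = 29
  bit 2 = 0: r = r^2 mod 31 = 29^2 = 4
  bit 3 = 1: r = r^2 * 11 mod 31 = 4^2 * 11 = 16*11 = 21
  -> A = 21
B = 11^9 mod 31  (bits of 9 = 1001)
  bit 0 = 1: r = r^2 * 11 mod 31 = 1^2 * 11 = 1*11 = 11
  bit 1 = 0: r = r^2 mod 31 = 11^2 = 28
  bit 2 = 0: r = r^2 mod 31 = 28^2 = 9
  bit 3 = 1: r = r^2 * 11 mod 31 = 9^2 * 11 = 19*11 = 23
  -> B = 23
s = B^a = 23^13 mod 31  (bits of 13 = 1101)
  bit 0 = 1: r = r^2 * 23 mod 31 = 1^2 * 23 = 1*23 = 23
  bit 1 = 1: r = r^2 * 23 mod 31 = 23^2 * 23 = 2*23 = 15
  bit 2 = 0: r = r^2 mod 31 = 15^2 = 8
  bit 3 = 1: r = r^2 * 23 mod 31 = 8^2 * 23 = 2*23 = 15
  -> s = B^a = 15

Answer: 21 23 15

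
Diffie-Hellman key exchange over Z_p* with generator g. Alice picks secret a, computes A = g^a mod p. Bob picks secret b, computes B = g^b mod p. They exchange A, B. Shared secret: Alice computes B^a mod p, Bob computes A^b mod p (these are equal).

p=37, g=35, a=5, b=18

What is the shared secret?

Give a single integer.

A = 35^5 mod 37  (bits of 5 = 101)
  bit 0 = 1: r = r^2 * 35 mod 37 = 1^2 * 35 = 1*35 = 35
  bit 1 = 0: r = r^2 mod 37 = 35^2 = 4
  bit 2 = 1: r = r^2 * 35 mod 37 = 4^2 * 35 = 16*35 = 5
  -> A = 5
B = 35^18 mod 37  (bits of 18 = 10010)
  bit 0 = 1: r = r^2 * 35 mod 37 = 1^2 * 35 = 1*35 = 35
  bit 1 = 0: r = r^2 mod 37 = 35^2 = 4
  bit 2 = 0: r = r^2 mod 37 = 4^2 = 16
  bit 3 = 1: r = r^2 * 35 mod 37 = 16^2 * 35 = 34*35 = 6
  bit 4 = 0: r = r^2 mod 37 = 6^2 = 36
  -> B = 36
s = B^a = 36^5 mod 37  (bits of 5 = 101)
  bit 0 = 1: r = r^2 * 36 mod 37 = 1^2 * 36 = 1*36 = 36
  bit 1 = 0: r = r^2 mod 37 = 36^2 = 1
  bit 2 = 1: r = r^2 * 36 mod 37 = 1^2 * 36 = 1*36 = 36
  -> s = B^a = 36

Answer: 36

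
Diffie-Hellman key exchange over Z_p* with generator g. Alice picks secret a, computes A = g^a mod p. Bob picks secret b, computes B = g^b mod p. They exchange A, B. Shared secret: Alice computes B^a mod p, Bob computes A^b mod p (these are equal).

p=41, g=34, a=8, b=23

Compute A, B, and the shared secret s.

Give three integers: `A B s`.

A = 34^8 mod 41  (bits of 8 = 1000)
  bit 0 = 1: r = r^2 * 34 mod 41 = 1^2 * 34 = 1*34 = 34
  bit 1 = 0: r = r^2 mod 41 = 34^2 = 8
  bit 2 = 0: r = r^2 mod 41 = 8^2 = 23
  bit 3 = 0: r = r^2 mod 41 = 23^2 = 37
  -> A = 37
B = 34^23 mod 41  (bits of 23 = 10111)
  bit 0 = 1: r = r^2 * 34 mod 41 = 1^2 * 34 = 1*34 = 34
  bit 1 = 0: r = r^2 mod 41 = 34^2 = 8
  bit 2 = 1: r = r^2 * 34 mod 41 = 8^2 * 34 = 23*34 = 3
  bit 3 = 1: r = r^2 * 34 mod 41 = 3^2 * 34 = 9*34 = 19
  bit 4 = 1: r = r^2 * 34 mod 41 = 19^2 * 34 = 33*34 = 15
  -> B = 15
s = B^a = 15^8 mod 41  (bits of 8 = 1000)
  bit 0 = 1: r = r^2 * 15 mod 41 = 1^2 * 15 = 1*15 = 15
  bit 1 = 0: r = r^2 mod 41 = 15^2 = 20
  bit 2 = 0: r = r^2 mod 41 = 20^2 = 31
  bit 3 = 0: r = r^2 mod 41 = 31^2 = 18
  -> s = B^a = 18

Answer: 37 15 18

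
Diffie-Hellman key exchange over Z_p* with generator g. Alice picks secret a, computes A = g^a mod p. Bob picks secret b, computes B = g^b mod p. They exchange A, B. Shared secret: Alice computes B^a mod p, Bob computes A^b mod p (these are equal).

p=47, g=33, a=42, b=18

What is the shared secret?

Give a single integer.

Answer: 34

Derivation:
A = 33^42 mod 47  (bits of 42 = 101010)
  bit 0 = 1: r = r^2 * 33 mod 47 = 1^2 * 33 = 1*33 = 33
  bit 1 = 0: r = r^2 mod 47 = 33^2 = 8
  bit 2 = 1: r = r^2 * 33 mod 47 = 8^2 * 33 = 17*33 = 44
  bit 3 = 0: r = r^2 mod 47 = 44^2 = 9
  bit 4 = 1: r = r^2 * 33 mod 47 = 9^2 * 33 = 34*33 = 41
  bit 5 = 0: r = r^2 mod 47 = 41^2 = 36
  -> A = 36
B = 33^18 mod 47  (bits of 18 = 10010)
  bit 0 = 1: r = r^2 * 33 mod 47 = 1^2 * 33 = 1*33 = 33
  bit 1 = 0: r = r^2 mod 47 = 33^2 = 8
  bit 2 = 0: r = r^2 mod 47 = 8^2 = 17
  bit 3 = 1: r = r^2 * 33 mod 47 = 17^2 * 33 = 7*33 = 43
  bit 4 = 0: r = r^2 mod 47 = 43^2 = 16
  -> B = 16
s = B^a = 16^42 mod 47  (bits of 42 = 101010)
  bit 0 = 1: r = r^2 * 16 mod 47 = 1^2 * 16 = 1*16 = 16
  bit 1 = 0: r = r^2 mod 47 = 16^2 = 21
  bit 2 = 1: r = r^2 * 16 mod 47 = 21^2 * 16 = 18*16 = 6
  bit 3 = 0: r = r^2 mod 47 = 6^2 = 36
  bit 4 = 1: r = r^2 * 16 mod 47 = 36^2 * 16 = 27*16 = 9
  bit 5 = 0: r = r^2 mod 47 = 9^2 = 34
  -> s = B^a = 34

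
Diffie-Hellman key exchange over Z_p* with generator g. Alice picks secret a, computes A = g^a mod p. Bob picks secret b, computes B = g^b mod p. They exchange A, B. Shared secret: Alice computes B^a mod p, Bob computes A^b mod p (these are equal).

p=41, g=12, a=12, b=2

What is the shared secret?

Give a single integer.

Answer: 10

Derivation:
A = 12^12 mod 41  (bits of 12 = 1100)
  bit 0 = 1: r = r^2 * 12 mod 41 = 1^2 * 12 = 1*12 = 12
  bit 1 = 1: r = r^2 * 12 mod 41 = 12^2 * 12 = 21*12 = 6
  bit 2 = 0: r = r^2 mod 41 = 6^2 = 36
  bit 3 = 0: r = r^2 mod 41 = 36^2 = 25
  -> A = 25
B = 12^2 mod 41  (bits of 2 = 10)
  bit 0 = 1: r = r^2 * 12 mod 41 = 1^2 * 12 = 1*12 = 12
  bit 1 = 0: r = r^2 mod 41 = 12^2 = 21
  -> B = 21
s = B^a = 21^12 mod 41  (bits of 12 = 1100)
  bit 0 = 1: r = r^2 * 21 mod 41 = 1^2 * 21 = 1*21 = 21
  bit 1 = 1: r = r^2 * 21 mod 41 = 21^2 * 21 = 31*21 = 36
  bit 2 = 0: r = r^2 mod 41 = 36^2 = 25
  bit 3 = 0: r = r^2 mod 41 = 25^2 = 10
  -> s = B^a = 10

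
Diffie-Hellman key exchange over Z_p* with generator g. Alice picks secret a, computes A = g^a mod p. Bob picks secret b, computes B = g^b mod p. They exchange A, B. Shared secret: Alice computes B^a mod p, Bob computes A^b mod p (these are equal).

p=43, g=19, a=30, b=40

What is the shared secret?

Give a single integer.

A = 19^30 mod 43  (bits of 30 = 11110)
  bit 0 = 1: r = r^2 * 19 mod 43 = 1^2 * 19 = 1*19 = 19
  bit 1 = 1: r = r^2 * 19 mod 43 = 19^2 * 19 = 17*19 = 22
  bit 2 = 1: r = r^2 * 19 mod 43 = 22^2 * 19 = 11*19 = 37
  bit 3 = 1: r = r^2 * 19 mod 43 = 37^2 * 19 = 36*19 = 39
  bit 4 = 0: r = r^2 mod 43 = 39^2 = 16
  -> A = 16
B = 19^40 mod 43  (bits of 40 = 101000)
  bit 0 = 1: r = r^2 * 19 mod 43 = 1^2 * 19 = 1*19 = 19
  bit 1 = 0: r = r^2 mod 43 = 19^2 = 17
  bit 2 = 1: r = r^2 * 19 mod 43 = 17^2 * 19 = 31*19 = 30
  bit 3 = 0: r = r^2 mod 43 = 30^2 = 40
  bit 4 = 0: r = r^2 mod 43 = 40^2 = 9
  bit 5 = 0: r = r^2 mod 43 = 9^2 = 38
  -> B = 38
s = B^a = 38^30 mod 43  (bits of 30 = 11110)
  bit 0 = 1: r = r^2 * 38 mod 43 = 1^2 * 38 = 1*38 = 38
  bit 1 = 1: r = r^2 * 38 mod 43 = 38^2 * 38 = 25*38 = 4
  bit 2 = 1: r = r^2 * 38 mod 43 = 4^2 * 38 = 16*38 = 6
  bit 3 = 1: r = r^2 * 38 mod 43 = 6^2 * 38 = 36*38 = 35
  bit 4 = 0: r = r^2 mod 43 = 35^2 = 21
  -> s = B^a = 21

Answer: 21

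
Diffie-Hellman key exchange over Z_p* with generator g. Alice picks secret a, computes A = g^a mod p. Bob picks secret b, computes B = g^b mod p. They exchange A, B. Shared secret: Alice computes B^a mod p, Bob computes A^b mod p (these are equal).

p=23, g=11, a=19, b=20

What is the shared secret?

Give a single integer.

A = 11^19 mod 23  (bits of 19 = 10011)
  bit 0 = 1: r = r^2 * 11 mod 23 = 1^2 * 11 = 1*11 = 11
  bit 1 = 0: r = r^2 mod 23 = 11^2 = 6
  bit 2 = 0: r = r^2 mod 23 = 6^2 = 13
  bit 3 = 1: r = r^2 * 11 mod 23 = 13^2 * 11 = 8*11 = 19
  bit 4 = 1: r = r^2 * 11 mod 23 = 19^2 * 11 = 16*11 = 15
  -> A = 15
B = 11^20 mod 23  (bits of 20 = 10100)
  bit 0 = 1: r = r^2 * 11 mod 23 = 1^2 * 11 = 1*11 = 11
  bit 1 = 0: r = r^2 mod 23 = 11^2 = 6
  bit 2 = 1: r = r^2 * 11 mod 23 = 6^2 * 11 = 13*11 = 5
  bit 3 = 0: r = r^2 mod 23 = 5^2 = 2
  bit 4 = 0: r = r^2 mod 23 = 2^2 = 4
  -> B = 4
s = B^a = 4^19 mod 23  (bits of 19 = 10011)
  bit 0 = 1: r = r^2 * 4 mod 23 = 1^2 * 4 = 1*4 = 4
  bit 1 = 0: r = r^2 mod 23 = 4^2 = 16
  bit 2 = 0: r = r^2 mod 23 = 16^2 = 3
  bit 3 = 1: r = r^2 * 4 mod 23 = 3^2 * 4 = 9*4 = 13
  bit 4 = 1: r = r^2 * 4 mod 23 = 13^2 * 4 = 8*4 = 9
  -> s = B^a = 9

Answer: 9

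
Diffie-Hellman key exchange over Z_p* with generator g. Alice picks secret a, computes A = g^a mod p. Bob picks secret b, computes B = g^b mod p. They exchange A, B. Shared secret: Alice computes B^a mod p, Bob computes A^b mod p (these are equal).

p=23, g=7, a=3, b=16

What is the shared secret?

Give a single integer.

A = 7^3 mod 23  (bits of 3 = 11)
  bit 0 = 1: r = r^2 * 7 mod 23 = 1^2 * 7 = 1*7 = 7
  bit 1 = 1: r = r^2 * 7 mod 23 = 7^2 * 7 = 3*7 = 21
  -> A = 21
B = 7^16 mod 23  (bits of 16 = 10000)
  bit 0 = 1: r = r^2 * 7 mod 23 = 1^2 * 7 = 1*7 = 7
  bit 1 = 0: r = r^2 mod 23 = 7^2 = 3
  bit 2 = 0: r = r^2 mod 23 = 3^2 = 9
  bit 3 = 0: r = r^2 mod 23 = 9^2 = 12
  bit 4 = 0: r = r^2 mod 23 = 12^2 = 6
  -> B = 6
s = B^a = 6^3 mod 23  (bits of 3 = 11)
  bit 0 = 1: r = r^2 * 6 mod 23 = 1^2 * 6 = 1*6 = 6
  bit 1 = 1: r = r^2 * 6 mod 23 = 6^2 * 6 = 13*6 = 9
  -> s = B^a = 9

Answer: 9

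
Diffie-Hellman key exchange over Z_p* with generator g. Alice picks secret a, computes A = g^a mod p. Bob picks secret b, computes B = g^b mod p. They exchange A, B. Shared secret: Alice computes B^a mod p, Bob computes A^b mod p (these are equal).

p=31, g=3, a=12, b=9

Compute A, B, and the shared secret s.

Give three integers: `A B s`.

A = 3^12 mod 31  (bits of 12 = 1100)
  bit 0 = 1: r = r^2 * 3 mod 31 = 1^2 * 3 = 1*3 = 3
  bit 1 = 1: r = r^2 * 3 mod 31 = 3^2 * 3 = 9*3 = 27
  bit 2 = 0: r = r^2 mod 31 = 27^2 = 16
  bit 3 = 0: r = r^2 mod 31 = 16^2 = 8
  -> A = 8
B = 3^9 mod 31  (bits of 9 = 1001)
  bit 0 = 1: r = r^2 * 3 mod 31 = 1^2 * 3 = 1*3 = 3
  bit 1 = 0: r = r^2 mod 31 = 3^2 = 9
  bit 2 = 0: r = r^2 mod 31 = 9^2 = 19
  bit 3 = 1: r = r^2 * 3 mod 31 = 19^2 * 3 = 20*3 = 29
  -> B = 29
s = B^a = 29^12 mod 31  (bits of 12 = 1100)
  bit 0 = 1: r = r^2 * 29 mod 31 = 1^2 * 29 = 1*29 = 29
  bit 1 = 1: r = r^2 * 29 mod 31 = 29^2 * 29 = 4*29 = 23
  bit 2 = 0: r = r^2 mod 31 = 23^2 = 2
  bit 3 = 0: r = r^2 mod 31 = 2^2 = 4
  -> s = B^a = 4

Answer: 8 29 4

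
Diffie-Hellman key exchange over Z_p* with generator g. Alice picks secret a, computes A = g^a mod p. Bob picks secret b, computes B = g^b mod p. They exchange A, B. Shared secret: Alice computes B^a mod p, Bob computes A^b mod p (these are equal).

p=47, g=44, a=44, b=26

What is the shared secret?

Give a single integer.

A = 44^44 mod 47  (bits of 44 = 101100)
  bit 0 = 1: r = r^2 * 44 mod 47 = 1^2 * 44 = 1*44 = 44
  bit 1 = 0: r = r^2 mod 47 = 44^2 = 9
  bit 2 = 1: r = r^2 * 44 mod 47 = 9^2 * 44 = 34*44 = 39
  bit 3 = 1: r = r^2 * 44 mod 47 = 39^2 * 44 = 17*44 = 43
  bit 4 = 0: r = r^2 mod 47 = 43^2 = 16
  bit 5 = 0: r = r^2 mod 47 = 16^2 = 21
  -> A = 21
B = 44^26 mod 47  (bits of 26 = 11010)
  bit 0 = 1: r = r^2 * 44 mod 47 = 1^2 * 44 = 1*44 = 44
  bit 1 = 1: r = r^2 * 44 mod 47 = 44^2 * 44 = 9*44 = 20
  bit 2 = 0: r = r^2 mod 47 = 20^2 = 24
  bit 3 = 1: r = r^2 * 44 mod 47 = 24^2 * 44 = 12*44 = 11
  bit 4 = 0: r = r^2 mod 47 = 11^2 = 27
  -> B = 27
s = B^a = 27^44 mod 47  (bits of 44 = 101100)
  bit 0 = 1: r = r^2 * 27 mod 47 = 1^2 * 27 = 1*27 = 27
  bit 1 = 0: r = r^2 mod 47 = 27^2 = 24
  bit 2 = 1: r = r^2 * 27 mod 47 = 24^2 * 27 = 12*27 = 42
  bit 3 = 1: r = r^2 * 27 mod 47 = 42^2 * 27 = 25*27 = 17
  bit 4 = 0: r = r^2 mod 47 = 17^2 = 7
  bit 5 = 0: r = r^2 mod 47 = 7^2 = 2
  -> s = B^a = 2

Answer: 2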